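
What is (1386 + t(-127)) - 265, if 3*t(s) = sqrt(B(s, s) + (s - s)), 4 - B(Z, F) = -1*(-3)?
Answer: 3364/3 ≈ 1121.3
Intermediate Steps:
B(Z, F) = 1 (B(Z, F) = 4 - (-1)*(-3) = 4 - 1*3 = 4 - 3 = 1)
t(s) = 1/3 (t(s) = sqrt(1 + (s - s))/3 = sqrt(1 + 0)/3 = sqrt(1)/3 = (1/3)*1 = 1/3)
(1386 + t(-127)) - 265 = (1386 + 1/3) - 265 = 4159/3 - 265 = 3364/3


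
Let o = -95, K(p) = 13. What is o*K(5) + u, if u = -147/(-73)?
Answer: -90008/73 ≈ -1233.0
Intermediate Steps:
u = 147/73 (u = -147*(-1/73) = 147/73 ≈ 2.0137)
o*K(5) + u = -95*13 + 147/73 = -1235 + 147/73 = -90008/73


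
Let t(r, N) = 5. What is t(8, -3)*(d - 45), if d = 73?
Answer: 140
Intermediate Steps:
t(8, -3)*(d - 45) = 5*(73 - 45) = 5*28 = 140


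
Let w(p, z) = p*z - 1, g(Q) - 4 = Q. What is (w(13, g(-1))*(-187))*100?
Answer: -710600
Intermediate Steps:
g(Q) = 4 + Q
w(p, z) = -1 + p*z
(w(13, g(-1))*(-187))*100 = ((-1 + 13*(4 - 1))*(-187))*100 = ((-1 + 13*3)*(-187))*100 = ((-1 + 39)*(-187))*100 = (38*(-187))*100 = -7106*100 = -710600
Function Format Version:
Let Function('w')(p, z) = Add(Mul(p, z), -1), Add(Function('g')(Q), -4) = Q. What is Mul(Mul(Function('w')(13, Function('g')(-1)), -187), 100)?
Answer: -710600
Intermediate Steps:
Function('g')(Q) = Add(4, Q)
Function('w')(p, z) = Add(-1, Mul(p, z))
Mul(Mul(Function('w')(13, Function('g')(-1)), -187), 100) = Mul(Mul(Add(-1, Mul(13, Add(4, -1))), -187), 100) = Mul(Mul(Add(-1, Mul(13, 3)), -187), 100) = Mul(Mul(Add(-1, 39), -187), 100) = Mul(Mul(38, -187), 100) = Mul(-7106, 100) = -710600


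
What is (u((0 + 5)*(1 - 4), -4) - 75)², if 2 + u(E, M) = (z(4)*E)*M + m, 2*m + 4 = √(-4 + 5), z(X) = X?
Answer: 104329/4 ≈ 26082.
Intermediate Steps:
m = -3/2 (m = -2 + √(-4 + 5)/2 = -2 + √1/2 = -2 + (½)*1 = -2 + ½ = -3/2 ≈ -1.5000)
u(E, M) = -7/2 + 4*E*M (u(E, M) = -2 + ((4*E)*M - 3/2) = -2 + (4*E*M - 3/2) = -2 + (-3/2 + 4*E*M) = -7/2 + 4*E*M)
(u((0 + 5)*(1 - 4), -4) - 75)² = ((-7/2 + 4*((0 + 5)*(1 - 4))*(-4)) - 75)² = ((-7/2 + 4*(5*(-3))*(-4)) - 75)² = ((-7/2 + 4*(-15)*(-4)) - 75)² = ((-7/2 + 240) - 75)² = (473/2 - 75)² = (323/2)² = 104329/4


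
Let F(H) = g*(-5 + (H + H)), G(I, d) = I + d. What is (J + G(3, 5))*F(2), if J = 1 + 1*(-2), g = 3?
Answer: -21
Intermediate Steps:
F(H) = -15 + 6*H (F(H) = 3*(-5 + (H + H)) = 3*(-5 + 2*H) = -15 + 6*H)
J = -1 (J = 1 - 2 = -1)
(J + G(3, 5))*F(2) = (-1 + (3 + 5))*(-15 + 6*2) = (-1 + 8)*(-15 + 12) = 7*(-3) = -21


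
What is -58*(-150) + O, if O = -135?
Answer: 8565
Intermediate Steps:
-58*(-150) + O = -58*(-150) - 135 = 8700 - 135 = 8565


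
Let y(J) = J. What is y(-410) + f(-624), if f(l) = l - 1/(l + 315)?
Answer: -319505/309 ≈ -1034.0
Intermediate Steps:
f(l) = l - 1/(315 + l)
y(-410) + f(-624) = -410 + (-1 + (-624)**2 + 315*(-624))/(315 - 624) = -410 + (-1 + 389376 - 196560)/(-309) = -410 - 1/309*192815 = -410 - 192815/309 = -319505/309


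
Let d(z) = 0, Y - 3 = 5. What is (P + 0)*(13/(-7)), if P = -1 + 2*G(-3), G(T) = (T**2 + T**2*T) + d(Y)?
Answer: 481/7 ≈ 68.714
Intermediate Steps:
Y = 8 (Y = 3 + 5 = 8)
G(T) = T**2 + T**3 (G(T) = (T**2 + T**2*T) + 0 = (T**2 + T**3) + 0 = T**2 + T**3)
P = -37 (P = -1 + 2*((-3)**2*(1 - 3)) = -1 + 2*(9*(-2)) = -1 + 2*(-18) = -1 - 36 = -37)
(P + 0)*(13/(-7)) = (-37 + 0)*(13/(-7)) = -481*(-1)/7 = -37*(-13/7) = 481/7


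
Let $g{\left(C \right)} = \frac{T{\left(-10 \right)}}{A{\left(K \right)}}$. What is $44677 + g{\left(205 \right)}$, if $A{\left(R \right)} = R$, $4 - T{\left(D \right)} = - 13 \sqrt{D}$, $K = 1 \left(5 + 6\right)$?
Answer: $\frac{491451}{11} + \frac{13 i \sqrt{10}}{11} \approx 44677.0 + 3.7372 i$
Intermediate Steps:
$K = 11$ ($K = 1 \cdot 11 = 11$)
$T{\left(D \right)} = 4 + 13 \sqrt{D}$ ($T{\left(D \right)} = 4 - - 13 \sqrt{D} = 4 + 13 \sqrt{D}$)
$g{\left(C \right)} = \frac{4}{11} + \frac{13 i \sqrt{10}}{11}$ ($g{\left(C \right)} = \frac{4 + 13 \sqrt{-10}}{11} = \left(4 + 13 i \sqrt{10}\right) \frac{1}{11} = \frac{4}{11} + \frac{13 i \sqrt{10}}{11}$)
$44677 + g{\left(205 \right)} = 44677 + \left(\frac{4}{11} + \frac{13 i \sqrt{10}}{11}\right) = \frac{491451}{11} + \frac{13 i \sqrt{10}}{11}$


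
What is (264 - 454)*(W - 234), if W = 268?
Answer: -6460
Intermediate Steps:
(264 - 454)*(W - 234) = (264 - 454)*(268 - 234) = -190*34 = -6460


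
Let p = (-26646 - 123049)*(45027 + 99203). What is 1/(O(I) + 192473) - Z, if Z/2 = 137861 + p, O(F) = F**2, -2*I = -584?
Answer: 11992890290217787/277737 ≈ 4.3181e+10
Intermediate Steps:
I = 292 (I = -1/2*(-584) = 292)
p = -21590509850 (p = -149695*144230 = -21590509850)
Z = -43180743978 (Z = 2*(137861 - 21590509850) = 2*(-21590371989) = -43180743978)
1/(O(I) + 192473) - Z = 1/(292**2 + 192473) - 1*(-43180743978) = 1/(85264 + 192473) + 43180743978 = 1/277737 + 43180743978 = 11992890290217787/277737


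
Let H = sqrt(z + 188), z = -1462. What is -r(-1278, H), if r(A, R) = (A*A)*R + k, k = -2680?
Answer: 2680 - 11432988*I*sqrt(26) ≈ 2680.0 - 5.8297e+7*I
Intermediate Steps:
H = 7*I*sqrt(26) (H = sqrt(-1462 + 188) = sqrt(-1274) = 7*I*sqrt(26) ≈ 35.693*I)
r(A, R) = -2680 + R*A**2 (r(A, R) = (A*A)*R - 2680 = A**2*R - 2680 = R*A**2 - 2680 = -2680 + R*A**2)
-r(-1278, H) = -(-2680 + (7*I*sqrt(26))*(-1278)**2) = -(-2680 + (7*I*sqrt(26))*1633284) = -(-2680 + 11432988*I*sqrt(26)) = 2680 - 11432988*I*sqrt(26)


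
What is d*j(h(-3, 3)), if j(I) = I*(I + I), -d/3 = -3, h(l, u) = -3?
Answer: 162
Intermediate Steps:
d = 9 (d = -3*(-3) = 9)
j(I) = 2*I**2 (j(I) = I*(2*I) = 2*I**2)
d*j(h(-3, 3)) = 9*(2*(-3)**2) = 9*(2*9) = 9*18 = 162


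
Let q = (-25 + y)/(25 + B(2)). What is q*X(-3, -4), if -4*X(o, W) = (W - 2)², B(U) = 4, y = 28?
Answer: -27/29 ≈ -0.93103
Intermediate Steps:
X(o, W) = -(-2 + W)²/4 (X(o, W) = -(W - 2)²/4 = -(-2 + W)²/4)
q = 3/29 (q = (-25 + 28)/(25 + 4) = 3/29 ≈ 0.10345)
q*X(-3, -4) = 3*(-(-2 - 4)²/4)/29 = 3*(-¼*(-6)²)/29 = 3*(-¼*36)/29 = (3/29)*(-9) = -27/29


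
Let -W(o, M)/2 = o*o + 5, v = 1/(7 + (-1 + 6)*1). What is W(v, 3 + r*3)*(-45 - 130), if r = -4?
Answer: 126175/72 ≈ 1752.4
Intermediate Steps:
v = 1/12 (v = 1/(7 + 5*1) = 1/(7 + 5) = 1/12 ≈ 0.083333)
W(o, M) = -10 - 2*o² (W(o, M) = -2*(o*o + 5) = -2*(o² + 5) = -2*(5 + o²) = -10 - 2*o²)
W(v, 3 + r*3)*(-45 - 130) = (-10 - 2*(1/12)²)*(-45 - 130) = (-10 - 2*1/144)*(-175) = (-10 - 1/72)*(-175) = -721/72*(-175) = 126175/72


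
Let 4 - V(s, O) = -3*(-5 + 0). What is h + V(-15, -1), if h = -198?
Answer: -209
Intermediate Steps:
V(s, O) = -11 (V(s, O) = 4 - (-3)*(-5 + 0) = 4 - (-3)*(-5) = 4 - 1*15 = 4 - 15 = -11)
h + V(-15, -1) = -198 - 11 = -209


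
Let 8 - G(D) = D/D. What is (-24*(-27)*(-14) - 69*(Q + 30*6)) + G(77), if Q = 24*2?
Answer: -24797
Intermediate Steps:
G(D) = 7 (G(D) = 8 - D/D = 8 - 1*1 = 8 - 1 = 7)
Q = 48
(-24*(-27)*(-14) - 69*(Q + 30*6)) + G(77) = (-24*(-27)*(-14) - 69*(48 + 30*6)) + 7 = (648*(-14) - 69*(48 + 180)) + 7 = (-9072 - 69*228) + 7 = (-9072 - 15732) + 7 = -24804 + 7 = -24797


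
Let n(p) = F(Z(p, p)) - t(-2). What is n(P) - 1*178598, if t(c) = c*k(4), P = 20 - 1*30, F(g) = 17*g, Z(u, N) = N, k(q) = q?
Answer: -178760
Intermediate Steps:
P = -10 (P = 20 - 30 = -10)
t(c) = 4*c (t(c) = c*4 = 4*c)
n(p) = 8 + 17*p (n(p) = 17*p - 4*(-2) = 17*p - 1*(-8) = 17*p + 8 = 8 + 17*p)
n(P) - 1*178598 = (8 + 17*(-10)) - 1*178598 = (8 - 170) - 178598 = -162 - 178598 = -178760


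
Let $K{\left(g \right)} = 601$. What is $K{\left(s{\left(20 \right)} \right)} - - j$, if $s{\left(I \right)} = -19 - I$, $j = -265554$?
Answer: $-264953$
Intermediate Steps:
$K{\left(s{\left(20 \right)} \right)} - - j = 601 - \left(-1\right) \left(-265554\right) = 601 - 265554 = -264953$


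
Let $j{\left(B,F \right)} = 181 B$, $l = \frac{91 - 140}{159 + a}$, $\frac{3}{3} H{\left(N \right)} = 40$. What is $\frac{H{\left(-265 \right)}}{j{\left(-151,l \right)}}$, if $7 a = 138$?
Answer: $- \frac{40}{27331} \approx -0.0014635$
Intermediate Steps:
$a = \frac{138}{7}$ ($a = \frac{1}{7} \cdot 138 = \frac{138}{7} \approx 19.714$)
$H{\left(N \right)} = 40$
$l = - \frac{343}{1251}$ ($l = \frac{91 - 140}{159 + \frac{138}{7}} = - \frac{49}{\frac{1251}{7}} = \left(-49\right) \frac{7}{1251} = - \frac{343}{1251} \approx -0.27418$)
$\frac{H{\left(-265 \right)}}{j{\left(-151,l \right)}} = \frac{40}{181 \left(-151\right)} = \frac{40}{-27331} = 40 \left(- \frac{1}{27331}\right) = - \frac{40}{27331}$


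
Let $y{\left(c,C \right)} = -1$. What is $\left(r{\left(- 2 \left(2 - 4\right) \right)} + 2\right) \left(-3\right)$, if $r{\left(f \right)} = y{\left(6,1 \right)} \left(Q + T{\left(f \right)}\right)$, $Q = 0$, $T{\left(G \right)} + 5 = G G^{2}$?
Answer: $171$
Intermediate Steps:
$T{\left(G \right)} = -5 + G^{3}$ ($T{\left(G \right)} = -5 + G G^{2} = -5 + G^{3}$)
$r{\left(f \right)} = 5 - f^{3}$ ($r{\left(f \right)} = - (0 + \left(-5 + f^{3}\right)) = - (-5 + f^{3}) = 5 - f^{3}$)
$\left(r{\left(- 2 \left(2 - 4\right) \right)} + 2\right) \left(-3\right) = \left(\left(5 - \left(- 2 \left(2 - 4\right)\right)^{3}\right) + 2\right) \left(-3\right) = \left(\left(5 - \left(\left(-2\right) \left(-2\right)\right)^{3}\right) + 2\right) \left(-3\right) = \left(\left(5 - 4^{3}\right) + 2\right) \left(-3\right) = \left(\left(5 - 64\right) + 2\right) \left(-3\right) = \left(-59 + 2\right) \left(-3\right) = \left(-57\right) \left(-3\right) = 171$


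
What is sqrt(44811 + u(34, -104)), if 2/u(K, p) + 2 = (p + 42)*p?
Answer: sqrt(465484527442)/3223 ≈ 211.69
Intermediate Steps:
u(K, p) = 2/(-2 + p*(42 + p)) (u(K, p) = 2/(-2 + (p + 42)*p) = 2/(-2 + (42 + p)*p) = 2/(-2 + p*(42 + p)))
sqrt(44811 + u(34, -104)) = sqrt(44811 + 2/(-2 + (-104)**2 + 42*(-104))) = sqrt(44811 + 2/(-2 + 10816 - 4368)) = sqrt(44811 + 2/6446) = sqrt(44811 + 2*(1/6446)) = sqrt(44811 + 1/3223) = sqrt(144425854/3223) = sqrt(465484527442)/3223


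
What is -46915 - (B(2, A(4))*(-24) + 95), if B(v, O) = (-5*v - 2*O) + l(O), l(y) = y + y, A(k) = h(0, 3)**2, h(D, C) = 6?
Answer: -47250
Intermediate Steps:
A(k) = 36 (A(k) = 6**2 = 36)
l(y) = 2*y
B(v, O) = -5*v (B(v, O) = (-5*v - 2*O) + 2*O = -5*v)
-46915 - (B(2, A(4))*(-24) + 95) = -46915 - (-5*2*(-24) + 95) = -46915 - (-10*(-24) + 95) = -46915 - (240 + 95) = -46915 - 1*335 = -46915 - 335 = -47250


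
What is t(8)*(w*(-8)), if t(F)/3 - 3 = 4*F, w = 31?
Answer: -26040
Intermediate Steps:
t(F) = 9 + 12*F (t(F) = 9 + 3*(4*F) = 9 + 12*F)
t(8)*(w*(-8)) = (9 + 12*8)*(31*(-8)) = (9 + 96)*(-248) = 105*(-248) = -26040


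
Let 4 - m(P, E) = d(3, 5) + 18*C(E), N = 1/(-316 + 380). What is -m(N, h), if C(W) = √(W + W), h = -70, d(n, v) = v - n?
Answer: -2 + 36*I*√35 ≈ -2.0 + 212.98*I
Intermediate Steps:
N = 1/64 ≈ 0.015625
C(W) = √2*√W (C(W) = √(2*W) = √2*√W)
m(P, E) = 2 - 18*√2*√E (m(P, E) = 4 - ((5 - 1*3) + 18*(√2*√E)) = 4 - ((5 - 3) + 18*√2*√E) = 4 - (2 + 18*√2*√E) = 4 + (-2 - 18*√2*√E) = 2 - 18*√2*√E)
-m(N, h) = -(2 - 18*√2*√(-70)) = -(2 - 18*√2*I*√70) = -(2 - 36*I*√35) = -2 + 36*I*√35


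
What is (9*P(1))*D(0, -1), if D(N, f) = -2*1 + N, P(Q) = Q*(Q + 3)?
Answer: -72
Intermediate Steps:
P(Q) = Q*(3 + Q)
D(N, f) = -2 + N
(9*P(1))*D(0, -1) = (9*(1*(3 + 1)))*(-2 + 0) = (9*(1*4))*(-2) = (9*4)*(-2) = 36*(-2) = -72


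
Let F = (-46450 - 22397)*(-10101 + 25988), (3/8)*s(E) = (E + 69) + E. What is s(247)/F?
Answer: -4504/3281316867 ≈ -1.3726e-6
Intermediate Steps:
s(E) = 184 + 16*E/3 (s(E) = 8*((E + 69) + E)/3 = 8*((69 + E) + E)/3 = 8*(69 + 2*E)/3 = 184 + 16*E/3)
F = -1093772289 (F = -68847*15887 = -1093772289)
s(247)/F = (184 + (16/3)*247)/(-1093772289) = (184 + 3952/3)*(-1/1093772289) = (4504/3)*(-1/1093772289) = -4504/3281316867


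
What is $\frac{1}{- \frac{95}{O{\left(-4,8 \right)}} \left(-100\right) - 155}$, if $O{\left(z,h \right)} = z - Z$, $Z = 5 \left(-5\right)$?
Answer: $\frac{21}{6245} \approx 0.0033627$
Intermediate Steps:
$Z = -25$
$O{\left(z,h \right)} = 25 + z$ ($O{\left(z,h \right)} = z - -25 = z + 25 = 25 + z$)
$\frac{1}{- \frac{95}{O{\left(-4,8 \right)}} \left(-100\right) - 155} = \frac{1}{- \frac{95}{25 - 4} \left(-100\right) - 155} = \frac{1}{- \frac{95}{21} \left(-100\right) - 155} = \frac{1}{\left(-95\right) \frac{1}{21} \left(-100\right) - 155} = \frac{1}{\left(- \frac{95}{21}\right) \left(-100\right) - 155} = \frac{1}{\frac{9500}{21} - 155} = \frac{1}{\frac{6245}{21}} = \frac{21}{6245}$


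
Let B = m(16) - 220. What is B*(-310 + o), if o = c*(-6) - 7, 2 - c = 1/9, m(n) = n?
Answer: 66980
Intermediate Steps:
c = 17/9 (c = 2 - 1/9 = 17/9 ≈ 1.8889)
o = -55/3 (o = (17/9)*(-6) - 7 = -34/3 - 7 = -55/3 ≈ -18.333)
B = -204 (B = 16 - 220 = -204)
B*(-310 + o) = -204*(-310 - 55/3) = -204*(-985/3) = 66980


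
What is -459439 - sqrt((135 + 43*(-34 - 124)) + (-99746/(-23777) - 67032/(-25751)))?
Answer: -459439 - I*sqrt(2493835094408579362441)/612281527 ≈ -4.5944e+5 - 81.561*I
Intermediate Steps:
-459439 - sqrt((135 + 43*(-34 - 124)) + (-99746/(-23777) - 67032/(-25751))) = -459439 - sqrt((135 + 43*(-158)) + (-99746*(-1/23777) - 67032*(-1/25751))) = -459439 - sqrt((135 - 6794) + (99746/23777 + 67032/25751)) = -459439 - sqrt(-6659 + 4162379110/612281527) = -459439 - sqrt(-4073020309183/612281527) = -459439 - I*sqrt(2493835094408579362441)/612281527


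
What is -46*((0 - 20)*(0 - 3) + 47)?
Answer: -4922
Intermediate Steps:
-46*((0 - 20)*(0 - 3) + 47) = -46*(-20*(-3) + 47) = -46*(60 + 47) = -46*107 = -4922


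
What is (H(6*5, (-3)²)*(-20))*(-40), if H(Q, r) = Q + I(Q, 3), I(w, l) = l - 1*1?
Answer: 25600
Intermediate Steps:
I(w, l) = -1 + l (I(w, l) = l - 1 = -1 + l)
H(Q, r) = 2 + Q (H(Q, r) = Q + (-1 + 3) = Q + 2 = 2 + Q)
(H(6*5, (-3)²)*(-20))*(-40) = ((2 + 6*5)*(-20))*(-40) = ((2 + 30)*(-20))*(-40) = (32*(-20))*(-40) = -640*(-40) = 25600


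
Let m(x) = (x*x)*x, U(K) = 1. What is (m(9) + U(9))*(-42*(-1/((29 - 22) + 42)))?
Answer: 4380/7 ≈ 625.71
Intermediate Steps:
m(x) = x³ (m(x) = x²*x = x³)
(m(9) + U(9))*(-42*(-1/((29 - 22) + 42))) = (9³ + 1)*(-42*(-1/((29 - 22) + 42))) = (729 + 1)*(-42*(-1/(7 + 42))) = 730*(-42/((-1*49))) = 730*(-42/(-49)) = 730*(-42*(-1/49)) = 730*(6/7) = 4380/7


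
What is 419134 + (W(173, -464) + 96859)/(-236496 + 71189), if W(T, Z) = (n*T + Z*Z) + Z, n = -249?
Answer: 69285515524/165307 ≈ 4.1913e+5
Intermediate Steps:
W(T, Z) = Z + Z² - 249*T (W(T, Z) = (-249*T + Z*Z) + Z = (-249*T + Z²) + Z = (Z² - 249*T) + Z = Z + Z² - 249*T)
419134 + (W(173, -464) + 96859)/(-236496 + 71189) = 419134 + ((-464 + (-464)² - 249*173) + 96859)/(-236496 + 71189) = 419134 + ((-464 + 215296 - 43077) + 96859)/(-165307) = 419134 + (171755 + 96859)*(-1/165307) = 419134 + 268614*(-1/165307) = 419134 - 268614/165307 = 69285515524/165307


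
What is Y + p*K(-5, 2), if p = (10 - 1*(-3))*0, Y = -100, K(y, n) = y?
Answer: -100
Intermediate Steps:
p = 0 (p = (10 + 3)*0 = 13*0 = 0)
Y + p*K(-5, 2) = -100 + 0*(-5) = -100 + 0 = -100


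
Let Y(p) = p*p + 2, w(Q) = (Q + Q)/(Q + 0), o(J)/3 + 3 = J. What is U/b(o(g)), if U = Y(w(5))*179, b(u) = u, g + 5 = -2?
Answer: -179/5 ≈ -35.800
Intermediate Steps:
g = -7 (g = -5 - 2 = -7)
o(J) = -9 + 3*J
w(Q) = 2 (w(Q) = (2*Q)/Q = 2)
Y(p) = 2 + p² (Y(p) = p² + 2 = 2 + p²)
U = 1074 (U = (2 + 2²)*179 = (2 + 4)*179 = 6*179 = 1074)
U/b(o(g)) = 1074/(-9 + 3*(-7)) = 1074/(-9 - 21) = 1074/(-30) = 1074*(-1/30) = -179/5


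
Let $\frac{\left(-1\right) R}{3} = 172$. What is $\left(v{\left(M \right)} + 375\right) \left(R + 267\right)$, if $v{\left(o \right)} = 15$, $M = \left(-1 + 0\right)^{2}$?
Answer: $-97110$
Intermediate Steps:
$R = -516$ ($R = \left(-3\right) 172 = -516$)
$M = 1$ ($M = \left(-1\right)^{2} = 1$)
$\left(v{\left(M \right)} + 375\right) \left(R + 267\right) = \left(15 + 375\right) \left(-516 + 267\right) = 390 \left(-249\right) = -97110$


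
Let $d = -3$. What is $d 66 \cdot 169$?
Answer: $-33462$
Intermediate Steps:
$d 66 \cdot 169 = \left(-3\right) 66 \cdot 169 = \left(-198\right) 169 = -33462$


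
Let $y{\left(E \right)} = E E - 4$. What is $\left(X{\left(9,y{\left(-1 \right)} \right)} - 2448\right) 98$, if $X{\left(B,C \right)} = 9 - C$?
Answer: $-238728$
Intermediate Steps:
$y{\left(E \right)} = -4 + E^{2}$ ($y{\left(E \right)} = E^{2} - 4 = -4 + E^{2}$)
$\left(X{\left(9,y{\left(-1 \right)} \right)} - 2448\right) 98 = \left(\left(9 - \left(-4 + \left(-1\right)^{2}\right)\right) - 2448\right) 98 = \left(\left(9 - \left(-4 + 1\right)\right) - 2448\right) 98 = \left(\left(9 - -3\right) - 2448\right) 98 = \left(\left(9 + 3\right) - 2448\right) 98 = \left(12 - 2448\right) 98 = \left(-2436\right) 98 = -238728$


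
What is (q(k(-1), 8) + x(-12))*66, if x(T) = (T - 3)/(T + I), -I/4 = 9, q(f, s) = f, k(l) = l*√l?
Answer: 165/8 - 66*I ≈ 20.625 - 66.0*I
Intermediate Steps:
k(l) = l^(3/2)
I = -36 (I = -4*9 = -36)
x(T) = (-3 + T)/(-36 + T) (x(T) = (T - 3)/(T - 36) = (-3 + T)/(-36 + T))
(q(k(-1), 8) + x(-12))*66 = ((-1)^(3/2) + (-3 - 12)/(-36 - 12))*66 = (-I - 15/(-48))*66 = (-I - 1/48*(-15))*66 = (-I + 5/16)*66 = (5/16 - I)*66 = 165/8 - 66*I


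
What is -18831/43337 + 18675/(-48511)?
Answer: -1722829116/2102321207 ≈ -0.81949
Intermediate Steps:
-18831/43337 + 18675/(-48511) = -18831*1/43337 + 18675*(-1/48511) = -18831/43337 - 18675/48511 = -1722829116/2102321207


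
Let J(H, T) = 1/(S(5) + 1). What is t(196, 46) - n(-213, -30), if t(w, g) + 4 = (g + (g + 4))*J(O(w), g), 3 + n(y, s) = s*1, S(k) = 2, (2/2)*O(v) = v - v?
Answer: 61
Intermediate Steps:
O(v) = 0 (O(v) = v - v = 0)
n(y, s) = -3 + s (n(y, s) = -3 + s*1 = -3 + s)
J(H, T) = 1/3 (J(H, T) = 1/(2 + 1) = 1/3)
t(w, g) = -8/3 + 2*g/3 (t(w, g) = -4 + (g + (g + 4))*(1/3) = -4 + (g + (4 + g))*(1/3) = -4 + (4 + 2*g)*(1/3) = -4 + (4/3 + 2*g/3) = -8/3 + 2*g/3)
t(196, 46) - n(-213, -30) = (-8/3 + (2/3)*46) - (-3 - 30) = (-8/3 + 92/3) - 1*(-33) = 28 + 33 = 61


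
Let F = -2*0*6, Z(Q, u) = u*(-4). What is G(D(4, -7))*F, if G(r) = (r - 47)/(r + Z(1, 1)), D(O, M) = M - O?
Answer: 0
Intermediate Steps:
Z(Q, u) = -4*u
F = 0 (F = 0*6 = 0)
G(r) = (-47 + r)/(-4 + r) (G(r) = (r - 47)/(r - 4*1) = (-47 + r)/(r - 4) = (-47 + r)/(-4 + r))
G(D(4, -7))*F = ((-47 + (-7 - 1*4))/(-4 + (-7 - 1*4)))*0 = ((-47 + (-7 - 4))/(-4 + (-7 - 4)))*0 = ((-47 - 11)/(-4 - 11))*0 = (-58/(-15))*0 = -1/15*(-58)*0 = (58/15)*0 = 0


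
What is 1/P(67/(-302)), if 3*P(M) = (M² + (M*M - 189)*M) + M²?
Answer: 27543608/385775615 ≈ 0.071398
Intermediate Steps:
P(M) = 2*M²/3 + M*(-189 + M²)/3 (P(M) = ((M² + (M*M - 189)*M) + M²)/3 = ((M² + (M² - 189)*M) + M²)/3 = ((M² + (-189 + M²)*M) + M²)/3 = ((M² + M*(-189 + M²)) + M²)/3 = (2*M² + M*(-189 + M²))/3 = 2*M²/3 + M*(-189 + M²)/3)
1/P(67/(-302)) = 1/((67/(-302))*(-189 + (67/(-302))² + 2*(67/(-302)))/3) = 1/((67*(-1/302))*(-189 + (67*(-1/302))² + 2*(67*(-1/302)))/3) = 1/((⅓)*(-67/302)*(-189 + (-67/302)² + 2*(-67/302))) = 1/((⅓)*(-67/302)*(-189 + 4489/91204 - 67/151)) = 1/((⅓)*(-67/302)*(-17273535/91204)) = 1/(385775615/27543608) = 27543608/385775615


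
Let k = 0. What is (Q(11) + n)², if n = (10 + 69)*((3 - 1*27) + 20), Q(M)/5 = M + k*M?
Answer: 68121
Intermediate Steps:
Q(M) = 5*M (Q(M) = 5*(M + 0*M) = 5*(M + 0) = 5*M)
n = -316 (n = 79*((3 - 27) + 20) = 79*(-24 + 20) = 79*(-4) = -316)
(Q(11) + n)² = (5*11 - 316)² = (55 - 316)² = (-261)² = 68121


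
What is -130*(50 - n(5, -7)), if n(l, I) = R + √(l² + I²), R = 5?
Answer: -5850 + 130*√74 ≈ -4731.7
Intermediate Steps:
n(l, I) = 5 + √(I² + l²) (n(l, I) = 5 + √(l² + I²) = 5 + √(I² + l²))
-130*(50 - n(5, -7)) = -130*(50 - (5 + √((-7)² + 5²))) = -130*(50 - (5 + √(49 + 25))) = -130*(50 - (5 + √74)) = -130*(50 + (-5 - √74)) = -130*(45 - √74) = -5850 + 130*√74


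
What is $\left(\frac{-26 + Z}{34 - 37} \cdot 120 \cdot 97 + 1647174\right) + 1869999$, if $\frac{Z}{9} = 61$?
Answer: $1487933$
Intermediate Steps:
$Z = 549$ ($Z = 9 \cdot 61 = 549$)
$\left(\frac{-26 + Z}{34 - 37} \cdot 120 \cdot 97 + 1647174\right) + 1869999 = \left(\frac{-26 + 549}{34 - 37} \cdot 120 \cdot 97 + 1647174\right) + 1869999 = \left(\frac{523}{-3} \cdot 120 \cdot 97 + 1647174\right) + 1869999 = \left(523 \left(- \frac{1}{3}\right) 120 \cdot 97 + 1647174\right) + 1869999 = \left(\left(- \frac{523}{3}\right) 120 \cdot 97 + 1647174\right) + 1869999 = \left(\left(-20920\right) 97 + 1647174\right) + 1869999 = \left(-2029240 + 1647174\right) + 1869999 = -382066 + 1869999 = 1487933$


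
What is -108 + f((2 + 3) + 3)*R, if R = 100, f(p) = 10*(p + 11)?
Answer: 18892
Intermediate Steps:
f(p) = 110 + 10*p (f(p) = 10*(11 + p) = 110 + 10*p)
-108 + f((2 + 3) + 3)*R = -108 + (110 + 10*((2 + 3) + 3))*100 = -108 + (110 + 10*(5 + 3))*100 = -108 + (110 + 10*8)*100 = -108 + (110 + 80)*100 = -108 + 190*100 = -108 + 19000 = 18892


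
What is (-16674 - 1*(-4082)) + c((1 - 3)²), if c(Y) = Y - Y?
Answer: -12592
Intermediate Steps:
c(Y) = 0
(-16674 - 1*(-4082)) + c((1 - 3)²) = (-16674 - 1*(-4082)) + 0 = (-16674 + 4082) + 0 = -12592 + 0 = -12592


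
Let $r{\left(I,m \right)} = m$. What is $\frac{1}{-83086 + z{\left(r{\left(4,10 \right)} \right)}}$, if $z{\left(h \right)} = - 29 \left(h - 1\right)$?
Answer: $- \frac{1}{83347} \approx -1.1998 \cdot 10^{-5}$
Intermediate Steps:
$z{\left(h \right)} = 29 - 29 h$ ($z{\left(h \right)} = - 29 \left(-1 + h\right) = 29 - 29 h$)
$\frac{1}{-83086 + z{\left(r{\left(4,10 \right)} \right)}} = \frac{1}{-83086 + \left(29 - 290\right)} = \frac{1}{-83086 - 261} = \frac{1}{-83347} = - \frac{1}{83347}$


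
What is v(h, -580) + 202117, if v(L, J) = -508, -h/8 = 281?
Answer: 201609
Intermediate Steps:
h = -2248 (h = -8*281 = -2248)
v(h, -580) + 202117 = -508 + 202117 = 201609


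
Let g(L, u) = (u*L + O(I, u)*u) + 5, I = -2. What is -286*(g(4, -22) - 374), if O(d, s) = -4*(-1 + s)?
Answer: 709566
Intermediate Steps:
O(d, s) = 4 - 4*s
g(L, u) = 5 + L*u + u*(4 - 4*u) (g(L, u) = (u*L + (4 - 4*u)*u) + 5 = (L*u + u*(4 - 4*u)) + 5 = 5 + L*u + u*(4 - 4*u))
-286*(g(4, -22) - 374) = -286*((5 + 4*(-22) - 4*(-22)*(-1 - 22)) - 374) = -286*((5 - 88 - 4*(-22)*(-23)) - 374) = -286*((5 - 88 - 2024) - 374) = -286*(-2107 - 374) = -286*(-2481) = 709566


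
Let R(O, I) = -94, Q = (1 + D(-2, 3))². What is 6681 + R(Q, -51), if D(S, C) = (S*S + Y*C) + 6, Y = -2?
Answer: 6587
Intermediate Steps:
D(S, C) = 6 + S² - 2*C (D(S, C) = (S*S - 2*C) + 6 = (S² - 2*C) + 6 = 6 + S² - 2*C)
Q = 25 (Q = (1 + (6 + (-2)² - 2*3))² = (1 + (6 + 4 - 6))² = (1 + 4)² = 5² = 25)
6681 + R(Q, -51) = 6681 - 94 = 6587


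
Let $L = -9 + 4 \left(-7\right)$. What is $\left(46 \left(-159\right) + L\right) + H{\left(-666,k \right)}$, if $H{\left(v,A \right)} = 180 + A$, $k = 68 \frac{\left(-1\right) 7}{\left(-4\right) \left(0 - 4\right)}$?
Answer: $- \frac{28803}{4} \approx -7200.8$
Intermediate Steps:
$k = - \frac{119}{4}$ ($k = 68 \left(- \frac{7}{\left(-4\right) \left(-4\right)}\right) = 68 \left(- \frac{7}{16}\right) = - \frac{119}{4} \approx -29.75$)
$L = -37$ ($L = -9 - 28 = -37$)
$\left(46 \left(-159\right) + L\right) + H{\left(-666,k \right)} = \left(46 \left(-159\right) - 37\right) + \left(180 - \frac{119}{4}\right) = \left(-7314 - 37\right) + \frac{601}{4} = -7351 + \frac{601}{4} = - \frac{28803}{4}$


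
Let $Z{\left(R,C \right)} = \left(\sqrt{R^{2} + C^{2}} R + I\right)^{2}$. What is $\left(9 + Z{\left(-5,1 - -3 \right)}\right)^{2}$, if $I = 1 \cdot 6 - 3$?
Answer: $1124749 - 62580 \sqrt{41} \approx 7.2404 \cdot 10^{5}$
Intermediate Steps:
$I = 3$ ($I = 6 - 3 = 3$)
$Z{\left(R,C \right)} = \left(3 + R \sqrt{C^{2} + R^{2}}\right)^{2}$ ($Z{\left(R,C \right)} = \left(\sqrt{R^{2} + C^{2}} R + 3\right)^{2} = \left(\sqrt{C^{2} + R^{2}} R + 3\right)^{2} = \left(R \sqrt{C^{2} + R^{2}} + 3\right)^{2} = \left(3 + R \sqrt{C^{2} + R^{2}}\right)^{2}$)
$\left(9 + Z{\left(-5,1 - -3 \right)}\right)^{2} = \left(9 + \left(3 - 5 \sqrt{\left(1 - -3\right)^{2} + \left(-5\right)^{2}}\right)^{2}\right)^{2} = \left(9 + \left(3 - 5 \sqrt{\left(1 + 3\right)^{2} + 25}\right)^{2}\right)^{2} = \left(9 + \left(3 - 5 \sqrt{4^{2} + 25}\right)^{2}\right)^{2} = \left(9 + \left(3 - 5 \sqrt{16 + 25}\right)^{2}\right)^{2} = \left(9 + \left(3 - 5 \sqrt{41}\right)^{2}\right)^{2}$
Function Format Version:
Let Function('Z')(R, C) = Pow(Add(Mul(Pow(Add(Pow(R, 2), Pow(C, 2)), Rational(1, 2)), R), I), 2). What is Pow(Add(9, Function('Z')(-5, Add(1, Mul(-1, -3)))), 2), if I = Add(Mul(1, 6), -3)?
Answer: Add(1124749, Mul(-62580, Pow(41, Rational(1, 2)))) ≈ 7.2404e+5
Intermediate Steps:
I = 3 (I = Add(6, -3) = 3)
Function('Z')(R, C) = Pow(Add(3, Mul(R, Pow(Add(Pow(C, 2), Pow(R, 2)), Rational(1, 2)))), 2) (Function('Z')(R, C) = Pow(Add(Mul(Pow(Add(Pow(R, 2), Pow(C, 2)), Rational(1, 2)), R), 3), 2) = Pow(Add(Mul(Pow(Add(Pow(C, 2), Pow(R, 2)), Rational(1, 2)), R), 3), 2) = Pow(Add(Mul(R, Pow(Add(Pow(C, 2), Pow(R, 2)), Rational(1, 2))), 3), 2) = Pow(Add(3, Mul(R, Pow(Add(Pow(C, 2), Pow(R, 2)), Rational(1, 2)))), 2))
Pow(Add(9, Function('Z')(-5, Add(1, Mul(-1, -3)))), 2) = Pow(Add(9, Pow(Add(3, Mul(-5, Pow(Add(Pow(Add(1, Mul(-1, -3)), 2), Pow(-5, 2)), Rational(1, 2)))), 2)), 2) = Pow(Add(9, Pow(Add(3, Mul(-5, Pow(Add(Pow(Add(1, 3), 2), 25), Rational(1, 2)))), 2)), 2) = Pow(Add(9, Pow(Add(3, Mul(-5, Pow(Add(Pow(4, 2), 25), Rational(1, 2)))), 2)), 2) = Pow(Add(9, Pow(Add(3, Mul(-5, Pow(Add(16, 25), Rational(1, 2)))), 2)), 2) = Pow(Add(9, Pow(Add(3, Mul(-5, Pow(41, Rational(1, 2)))), 2)), 2)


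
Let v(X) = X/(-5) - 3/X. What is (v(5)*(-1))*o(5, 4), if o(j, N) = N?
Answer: 32/5 ≈ 6.4000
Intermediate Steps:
v(X) = -3/X - X/5 (v(X) = X*(-1/5) - 3/X = -X/5 - 3/X = -3/X - X/5)
(v(5)*(-1))*o(5, 4) = ((-3/5 - 1/5*5)*(-1))*4 = ((-3*1/5 - 1)*(-1))*4 = ((-3/5 - 1)*(-1))*4 = -8/5*(-1)*4 = (8/5)*4 = 32/5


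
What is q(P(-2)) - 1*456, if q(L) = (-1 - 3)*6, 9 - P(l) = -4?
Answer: -480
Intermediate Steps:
P(l) = 13 (P(l) = 9 - 1*(-4) = 9 + 4 = 13)
q(L) = -24 (q(L) = -4*6 = -24)
q(P(-2)) - 1*456 = -24 - 1*456 = -24 - 456 = -480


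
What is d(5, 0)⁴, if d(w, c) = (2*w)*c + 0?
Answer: 0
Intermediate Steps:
d(w, c) = 2*c*w (d(w, c) = 2*c*w + 0 = 2*c*w)
d(5, 0)⁴ = (2*0*5)⁴ = 0⁴ = 0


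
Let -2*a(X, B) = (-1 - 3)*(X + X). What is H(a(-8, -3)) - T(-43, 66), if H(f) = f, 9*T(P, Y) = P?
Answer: -245/9 ≈ -27.222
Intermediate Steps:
a(X, B) = 4*X (a(X, B) = -(-1 - 3)*(X + X)/2 = -(-2)*2*X = -(-4)*X = 4*X)
T(P, Y) = P/9
H(a(-8, -3)) - T(-43, 66) = 4*(-8) - (-43)/9 = -32 - 1*(-43/9) = -32 + 43/9 = -245/9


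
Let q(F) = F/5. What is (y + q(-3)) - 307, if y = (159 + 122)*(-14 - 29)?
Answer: -61953/5 ≈ -12391.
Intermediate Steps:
q(F) = F/5 (q(F) = F*(⅕) = F/5)
y = -12083 (y = 281*(-43) = -12083)
(y + q(-3)) - 307 = (-12083 + (⅕)*(-3)) - 307 = (-12083 - ⅗) - 307 = -60418/5 - 307 = -61953/5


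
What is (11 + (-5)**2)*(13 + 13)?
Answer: 936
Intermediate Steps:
(11 + (-5)**2)*(13 + 13) = (11 + 25)*26 = 36*26 = 936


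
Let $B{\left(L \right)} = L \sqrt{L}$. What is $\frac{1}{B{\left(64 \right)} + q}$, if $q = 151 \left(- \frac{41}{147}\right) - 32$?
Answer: $\frac{147}{64369} \approx 0.0022837$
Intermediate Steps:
$q = - \frac{10895}{147}$ ($q = 151 \left(\left(-41\right) \frac{1}{147}\right) - 32 = 151 \left(- \frac{41}{147}\right) - 32 = - \frac{6191}{147} - 32 = - \frac{10895}{147} \approx -74.116$)
$B{\left(L \right)} = L^{\frac{3}{2}}$
$\frac{1}{B{\left(64 \right)} + q} = \frac{1}{64^{\frac{3}{2}} - \frac{10895}{147}} = \frac{1}{512 - \frac{10895}{147}} = \frac{1}{\frac{64369}{147}} = \frac{147}{64369}$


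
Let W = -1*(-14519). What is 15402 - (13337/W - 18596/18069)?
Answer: 4040648386093/262343811 ≈ 15402.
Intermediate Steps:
W = 14519
15402 - (13337/W - 18596/18069) = 15402 - (13337/14519 - 18596/18069) = 15402 - 1*(-29009071/262343811) = 15402 + 29009071/262343811 = 4040648386093/262343811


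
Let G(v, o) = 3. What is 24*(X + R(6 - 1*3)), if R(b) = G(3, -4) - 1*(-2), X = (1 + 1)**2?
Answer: 216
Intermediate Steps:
X = 4 (X = 2**2 = 4)
R(b) = 5 (R(b) = 3 - 1*(-2) = 3 + 2 = 5)
24*(X + R(6 - 1*3)) = 24*(4 + 5) = 24*9 = 216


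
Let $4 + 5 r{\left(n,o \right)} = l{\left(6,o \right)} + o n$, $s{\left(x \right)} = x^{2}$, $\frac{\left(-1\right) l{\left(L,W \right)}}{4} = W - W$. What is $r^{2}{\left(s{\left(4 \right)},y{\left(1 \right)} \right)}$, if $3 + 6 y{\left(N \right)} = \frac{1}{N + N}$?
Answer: $\frac{1024}{225} \approx 4.5511$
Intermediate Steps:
$l{\left(L,W \right)} = 0$ ($l{\left(L,W \right)} = - 4 \left(W - W\right) = \left(-4\right) 0 = 0$)
$y{\left(N \right)} = - \frac{1}{2} + \frac{1}{12 N}$ ($y{\left(N \right)} = - \frac{1}{2} + \frac{1}{6 \left(N + N\right)} = - \frac{1}{2} + \frac{1}{6 \cdot 2 N} = - \frac{1}{2} + \frac{\frac{1}{2} \frac{1}{N}}{6} = - \frac{1}{2} + \frac{1}{12 N}$)
$r{\left(n,o \right)} = - \frac{4}{5} + \frac{n o}{5}$ ($r{\left(n,o \right)} = - \frac{4}{5} + \frac{0 + o n}{5} = - \frac{4}{5} + \frac{0 + n o}{5} = - \frac{4}{5} + \frac{n o}{5}$)
$r^{2}{\left(s{\left(4 \right)},y{\left(1 \right)} \right)} = \left(- \frac{4}{5} + \frac{4^{2} \frac{1 - 6}{12 \cdot 1}}{5}\right)^{2} = \left(- \frac{4}{5} + \frac{1}{5} \cdot 16 \cdot \frac{1}{12} \cdot 1 \left(1 - 6\right)\right)^{2} = \left(- \frac{4}{5} + \frac{1}{5} \cdot 16 \cdot \frac{1}{12} \cdot 1 \left(-5\right)\right)^{2} = \left(- \frac{4}{5} + \frac{1}{5} \cdot 16 \left(- \frac{5}{12}\right)\right)^{2} = \left(- \frac{4}{5} - \frac{4}{3}\right)^{2} = \left(- \frac{32}{15}\right)^{2} = \frac{1024}{225}$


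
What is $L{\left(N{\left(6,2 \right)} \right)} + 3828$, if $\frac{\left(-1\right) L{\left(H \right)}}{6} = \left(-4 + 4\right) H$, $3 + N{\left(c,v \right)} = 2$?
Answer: $3828$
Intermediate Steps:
$N{\left(c,v \right)} = -1$ ($N{\left(c,v \right)} = -3 + 2 = -1$)
$L{\left(H \right)} = 0$ ($L{\left(H \right)} = - 6 \left(-4 + 4\right) H = - 6 \cdot 0 H = \left(-6\right) 0 = 0$)
$L{\left(N{\left(6,2 \right)} \right)} + 3828 = 0 + 3828 = 3828$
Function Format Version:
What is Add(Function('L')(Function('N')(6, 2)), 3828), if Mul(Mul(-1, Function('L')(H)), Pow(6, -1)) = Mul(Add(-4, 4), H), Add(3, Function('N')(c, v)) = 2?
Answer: 3828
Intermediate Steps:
Function('N')(c, v) = -1 (Function('N')(c, v) = Add(-3, 2) = -1)
Function('L')(H) = 0 (Function('L')(H) = Mul(-6, Mul(Add(-4, 4), H)) = Mul(-6, Mul(0, H)) = Mul(-6, 0) = 0)
Add(Function('L')(Function('N')(6, 2)), 3828) = Add(0, 3828) = 3828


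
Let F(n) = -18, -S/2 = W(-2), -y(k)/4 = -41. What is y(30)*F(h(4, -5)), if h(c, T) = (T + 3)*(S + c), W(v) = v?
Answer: -2952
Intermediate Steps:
y(k) = 164 (y(k) = -4*(-41) = 164)
S = 4 (S = -2*(-2) = 4)
h(c, T) = (3 + T)*(4 + c) (h(c, T) = (T + 3)*(4 + c) = (3 + T)*(4 + c))
y(30)*F(h(4, -5)) = 164*(-18) = -2952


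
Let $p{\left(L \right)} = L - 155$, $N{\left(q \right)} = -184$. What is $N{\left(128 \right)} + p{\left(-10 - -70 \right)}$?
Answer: $-279$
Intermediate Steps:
$p{\left(L \right)} = -155 + L$
$N{\left(128 \right)} + p{\left(-10 - -70 \right)} = -184 - 95 = -279$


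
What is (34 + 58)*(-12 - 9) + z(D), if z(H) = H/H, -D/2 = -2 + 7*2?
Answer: -1931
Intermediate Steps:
D = -24 (D = -2*(-2 + 7*2) = -2*(-2 + 14) = -2*12 = -24)
z(H) = 1
(34 + 58)*(-12 - 9) + z(D) = (34 + 58)*(-12 - 9) + 1 = 92*(-21) + 1 = -1932 + 1 = -1931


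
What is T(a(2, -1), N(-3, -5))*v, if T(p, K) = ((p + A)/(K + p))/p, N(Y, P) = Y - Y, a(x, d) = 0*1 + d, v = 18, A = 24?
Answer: 414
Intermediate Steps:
a(x, d) = d (a(x, d) = 0 + d = d)
N(Y, P) = 0
T(p, K) = (24 + p)/(p*(K + p)) (T(p, K) = ((p + 24)/(K + p))/p = ((24 + p)/(K + p))/p = (24 + p)/(p*(K + p)))
T(a(2, -1), N(-3, -5))*v = ((24 - 1)/((-1)*(0 - 1)))*18 = -1*23/(-1)*18 = -1*(-1)*23*18 = 23*18 = 414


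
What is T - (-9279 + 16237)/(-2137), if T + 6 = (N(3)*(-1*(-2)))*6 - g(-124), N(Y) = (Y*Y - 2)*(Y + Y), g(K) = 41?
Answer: 983567/2137 ≈ 460.26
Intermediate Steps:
N(Y) = 2*Y*(-2 + Y**2) (N(Y) = (Y**2 - 2)*(2*Y) = (-2 + Y**2)*(2*Y) = 2*Y*(-2 + Y**2))
T = 457 (T = -6 + (((2*3*(-2 + 3**2))*(-1*(-2)))*6 - 1*41) = -6 + (((2*3*(-2 + 9))*2)*6 - 41) = -6 + (((2*3*7)*2)*6 - 41) = -6 + ((42*2)*6 - 41) = -6 + (84*6 - 41) = -6 + (504 - 41) = -6 + 463 = 457)
T - (-9279 + 16237)/(-2137) = 457 - (-9279 + 16237)/(-2137) = 457 - 6958*(-1)/2137 = 457 - 1*(-6958/2137) = 457 + 6958/2137 = 983567/2137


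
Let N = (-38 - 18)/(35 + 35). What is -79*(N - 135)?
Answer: 53641/5 ≈ 10728.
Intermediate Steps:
N = -⅘ (N = -56/70 = -56*1/70 = -⅘ ≈ -0.80000)
-79*(N - 135) = -79*(-⅘ - 135) = -79*(-679/5) = 53641/5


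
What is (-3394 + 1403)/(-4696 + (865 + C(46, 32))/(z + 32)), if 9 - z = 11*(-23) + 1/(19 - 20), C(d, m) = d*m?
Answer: 587345/1382983 ≈ 0.42469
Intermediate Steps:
z = 263 (z = 9 - (11*(-23) + 1/(19 - 20)) = 9 - (-253 + 1/(-1)) = 9 - (-253 - 1) = 9 - 1*(-254) = 9 + 254 = 263)
(-3394 + 1403)/(-4696 + (865 + C(46, 32))/(z + 32)) = (-3394 + 1403)/(-4696 + (865 + 46*32)/(263 + 32)) = -1991/(-4696 + (865 + 1472)/295) = -1991/(-4696 + 2337*(1/295)) = -1991/(-4696 + 2337/295) = -1991/(-1382983/295) = -1991*(-295/1382983) = 587345/1382983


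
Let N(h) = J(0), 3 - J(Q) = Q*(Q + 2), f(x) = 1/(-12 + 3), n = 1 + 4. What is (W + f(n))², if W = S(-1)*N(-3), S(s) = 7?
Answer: 35344/81 ≈ 436.35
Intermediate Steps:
n = 5
f(x) = -⅑ (f(x) = 1/(-9) = -⅑)
J(Q) = 3 - Q*(2 + Q) (J(Q) = 3 - Q*(Q + 2) = 3 - Q*(2 + Q))
N(h) = 3 (N(h) = 3 - 1*0² - 2*0 = 3 - 1*0 + 0 = 3 + 0 + 0 = 3)
W = 21 (W = 7*3 = 21)
(W + f(n))² = (21 - ⅑)² = (188/9)² = 35344/81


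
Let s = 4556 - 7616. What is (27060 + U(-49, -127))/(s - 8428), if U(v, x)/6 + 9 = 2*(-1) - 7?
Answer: -3369/1436 ≈ -2.3461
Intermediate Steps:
s = -3060
U(v, x) = -108 (U(v, x) = -54 + 6*(2*(-1) - 7) = -54 + 6*(-2 - 7) = -54 + 6*(-9) = -54 - 54 = -108)
(27060 + U(-49, -127))/(s - 8428) = (27060 - 108)/(-3060 - 8428) = 26952/(-11488) = 26952*(-1/11488) = -3369/1436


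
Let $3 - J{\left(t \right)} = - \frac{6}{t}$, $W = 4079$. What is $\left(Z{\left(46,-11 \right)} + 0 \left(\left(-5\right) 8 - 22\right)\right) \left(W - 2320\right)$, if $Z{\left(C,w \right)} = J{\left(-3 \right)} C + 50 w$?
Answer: $-886536$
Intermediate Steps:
$J{\left(t \right)} = 3 + \frac{6}{t}$ ($J{\left(t \right)} = 3 - - \frac{6}{t} = 3 + \frac{6}{t}$)
$Z{\left(C,w \right)} = C + 50 w$ ($Z{\left(C,w \right)} = \left(3 + \frac{6}{-3}\right) C + 50 w = \left(3 + 6 \left(- \frac{1}{3}\right)\right) C + 50 w = \left(3 - 2\right) C + 50 w = 1 C + 50 w = C + 50 w$)
$\left(Z{\left(46,-11 \right)} + 0 \left(\left(-5\right) 8 - 22\right)\right) \left(W - 2320\right) = \left(\left(46 + 50 \left(-11\right)\right) + 0 \left(\left(-5\right) 8 - 22\right)\right) \left(4079 - 2320\right) = \left(\left(46 - 550\right) + 0 \left(-40 - 22\right)\right) \left(4079 - 2320\right) = \left(-504 + 0 \left(-62\right)\right) \left(4079 - 2320\right) = \left(-504 + 0\right) 1759 = \left(-504\right) 1759 = -886536$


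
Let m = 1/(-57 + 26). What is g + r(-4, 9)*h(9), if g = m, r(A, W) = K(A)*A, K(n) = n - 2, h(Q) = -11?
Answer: -8185/31 ≈ -264.03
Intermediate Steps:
K(n) = -2 + n
m = -1/31 (m = 1/(-31) = -1/31 ≈ -0.032258)
r(A, W) = A*(-2 + A) (r(A, W) = (-2 + A)*A = A*(-2 + A))
g = -1/31 ≈ -0.032258
g + r(-4, 9)*h(9) = -1/31 - 4*(-2 - 4)*(-11) = -1/31 - 4*(-6)*(-11) = -1/31 + 24*(-11) = -1/31 - 264 = -8185/31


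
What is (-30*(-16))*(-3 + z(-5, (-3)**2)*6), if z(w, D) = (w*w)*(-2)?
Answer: -145440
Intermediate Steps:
z(w, D) = -2*w**2 (z(w, D) = w**2*(-2) = -2*w**2)
(-30*(-16))*(-3 + z(-5, (-3)**2)*6) = (-30*(-16))*(-3 - 2*(-5)**2*6) = 480*(-3 - 2*25*6) = 480*(-3 - 50*6) = 480*(-3 - 300) = 480*(-303) = -145440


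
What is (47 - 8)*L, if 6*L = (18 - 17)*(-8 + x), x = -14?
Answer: -143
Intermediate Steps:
L = -11/3 (L = ((18 - 17)*(-8 - 14))/6 = (1*(-22))/6 = (⅙)*(-22) = -11/3 ≈ -3.6667)
(47 - 8)*L = (47 - 8)*(-11/3) = 39*(-11/3) = -143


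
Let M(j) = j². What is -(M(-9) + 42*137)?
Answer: -5835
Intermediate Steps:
-(M(-9) + 42*137) = -((-9)² + 42*137) = -(81 + 5754) = -1*5835 = -5835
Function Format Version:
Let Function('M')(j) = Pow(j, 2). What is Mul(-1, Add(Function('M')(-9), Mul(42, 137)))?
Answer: -5835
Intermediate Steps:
Mul(-1, Add(Function('M')(-9), Mul(42, 137))) = Mul(-1, Add(Pow(-9, 2), Mul(42, 137))) = Mul(-1, Add(81, 5754)) = Mul(-1, 5835) = -5835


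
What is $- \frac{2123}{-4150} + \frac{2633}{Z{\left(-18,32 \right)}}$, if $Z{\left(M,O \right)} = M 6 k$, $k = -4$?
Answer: $\frac{5922043}{896400} \approx 6.6065$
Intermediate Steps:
$Z{\left(M,O \right)} = - 24 M$ ($Z{\left(M,O \right)} = M 6 \left(-4\right) = 6 M \left(-4\right) = - 24 M$)
$- \frac{2123}{-4150} + \frac{2633}{Z{\left(-18,32 \right)}} = - \frac{2123}{-4150} + \frac{2633}{\left(-24\right) \left(-18\right)} = \left(-2123\right) \left(- \frac{1}{4150}\right) + \frac{2633}{432} = \frac{2123}{4150} + 2633 \cdot \frac{1}{432} = \frac{2123}{4150} + \frac{2633}{432} = \frac{5922043}{896400}$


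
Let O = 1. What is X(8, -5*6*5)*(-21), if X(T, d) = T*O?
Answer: -168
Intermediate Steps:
X(T, d) = T (X(T, d) = T*1 = T)
X(8, -5*6*5)*(-21) = 8*(-21) = -168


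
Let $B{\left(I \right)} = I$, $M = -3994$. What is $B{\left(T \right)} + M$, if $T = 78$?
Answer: $-3916$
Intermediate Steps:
$B{\left(T \right)} + M = 78 - 3994 = -3916$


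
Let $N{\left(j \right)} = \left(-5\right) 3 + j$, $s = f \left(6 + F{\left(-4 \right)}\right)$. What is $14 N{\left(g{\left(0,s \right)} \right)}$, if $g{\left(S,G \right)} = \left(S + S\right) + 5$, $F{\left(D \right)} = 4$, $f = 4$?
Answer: $-140$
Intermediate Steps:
$s = 40$ ($s = 4 \left(6 + 4\right) = 4 \cdot 10 = 40$)
$g{\left(S,G \right)} = 5 + 2 S$ ($g{\left(S,G \right)} = 2 S + 5 = 5 + 2 S$)
$N{\left(j \right)} = -15 + j$
$14 N{\left(g{\left(0,s \right)} \right)} = 14 \left(-15 + \left(5 + 2 \cdot 0\right)\right) = 14 \left(-15 + \left(5 + 0\right)\right) = 14 \left(-15 + 5\right) = 14 \left(-10\right) = -140$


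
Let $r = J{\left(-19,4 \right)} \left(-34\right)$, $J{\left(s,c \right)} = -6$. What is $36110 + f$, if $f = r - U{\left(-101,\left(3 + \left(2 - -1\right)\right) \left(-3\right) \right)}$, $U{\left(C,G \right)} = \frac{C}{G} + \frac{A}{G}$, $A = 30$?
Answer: $\frac{653581}{18} \approx 36310.0$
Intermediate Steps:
$U{\left(C,G \right)} = \frac{30}{G} + \frac{C}{G}$ ($U{\left(C,G \right)} = \frac{C}{G} + \frac{30}{G} = \frac{30}{G} + \frac{C}{G}$)
$r = 204$ ($r = \left(-6\right) \left(-34\right) = 204$)
$f = \frac{3601}{18}$ ($f = 204 - \frac{30 - 101}{\left(3 + \left(2 - -1\right)\right) \left(-3\right)} = 204 - \frac{1}{\left(3 + \left(2 + 1\right)\right) \left(-3\right)} \left(-71\right) = 204 - \frac{1}{\left(3 + 3\right) \left(-3\right)} \left(-71\right) = 204 - \frac{1}{6 \left(-3\right)} \left(-71\right) = 204 - \frac{1}{-18} \left(-71\right) = 204 - \left(- \frac{1}{18}\right) \left(-71\right) = 204 - \frac{71}{18} = \frac{3601}{18} \approx 200.06$)
$36110 + f = 36110 + \frac{3601}{18} = \frac{653581}{18}$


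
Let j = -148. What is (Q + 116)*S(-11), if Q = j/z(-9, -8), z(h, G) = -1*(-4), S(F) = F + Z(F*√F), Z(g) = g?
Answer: -869 - 869*I*√11 ≈ -869.0 - 2882.1*I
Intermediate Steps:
S(F) = F + F^(3/2) (S(F) = F + F*√F = F + F^(3/2))
z(h, G) = 4
Q = -37 (Q = -148/4 = -148*¼ = -37)
(Q + 116)*S(-11) = (-37 + 116)*(-11 + (-11)^(3/2)) = 79*(-11 - 11*I*√11) = -869 - 869*I*√11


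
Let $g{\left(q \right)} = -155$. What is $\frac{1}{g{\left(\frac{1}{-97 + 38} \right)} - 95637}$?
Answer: $- \frac{1}{95792} \approx -1.0439 \cdot 10^{-5}$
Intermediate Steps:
$\frac{1}{g{\left(\frac{1}{-97 + 38} \right)} - 95637} = \frac{1}{-155 - 95637} = \frac{1}{-95792} = - \frac{1}{95792}$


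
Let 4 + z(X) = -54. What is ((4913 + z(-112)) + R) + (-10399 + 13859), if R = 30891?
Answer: 39206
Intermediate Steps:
z(X) = -58 (z(X) = -4 - 54 = -58)
((4913 + z(-112)) + R) + (-10399 + 13859) = ((4913 - 58) + 30891) + (-10399 + 13859) = (4855 + 30891) + 3460 = 35746 + 3460 = 39206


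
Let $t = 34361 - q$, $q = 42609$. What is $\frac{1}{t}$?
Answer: $- \frac{1}{8248} \approx -0.00012124$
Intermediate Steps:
$t = -8248$ ($t = 34361 - 42609 = -8248$)
$\frac{1}{t} = \frac{1}{-8248} = - \frac{1}{8248}$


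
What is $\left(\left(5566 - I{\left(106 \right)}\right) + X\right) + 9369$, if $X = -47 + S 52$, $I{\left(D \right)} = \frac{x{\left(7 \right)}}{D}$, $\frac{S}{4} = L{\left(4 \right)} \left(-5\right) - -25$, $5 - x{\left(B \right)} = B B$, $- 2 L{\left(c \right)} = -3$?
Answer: $\frac{982006}{53} \approx 18528.0$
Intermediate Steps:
$L{\left(c \right)} = \frac{3}{2}$ ($L{\left(c \right)} = \left(- \frac{1}{2}\right) \left(-3\right) = \frac{3}{2}$)
$x{\left(B \right)} = 5 - B^{2}$ ($x{\left(B \right)} = 5 - B B = 5 - B^{2}$)
$S = 70$ ($S = 4 \left(\frac{3}{2} \left(-5\right) - -25\right) = 4 \left(- \frac{15}{2} + 25\right) = 4 \cdot \frac{35}{2} = 70$)
$I{\left(D \right)} = - \frac{44}{D}$ ($I{\left(D \right)} = \frac{5 - 7^{2}}{D} = \frac{5 - 49}{D} = - \frac{44}{D}$)
$X = 3593$ ($X = -47 + 70 \cdot 52 = -47 + 3640 = 3593$)
$\left(\left(5566 - I{\left(106 \right)}\right) + X\right) + 9369 = \left(\left(5566 - - \frac{44}{106}\right) + 3593\right) + 9369 = \left(\left(5566 - \left(-44\right) \frac{1}{106}\right) + 3593\right) + 9369 = \left(\left(5566 - - \frac{22}{53}\right) + 3593\right) + 9369 = \left(\left(5566 + \frac{22}{53}\right) + 3593\right) + 9369 = \left(\frac{295020}{53} + 3593\right) + 9369 = \frac{485449}{53} + 9369 = \frac{982006}{53}$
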